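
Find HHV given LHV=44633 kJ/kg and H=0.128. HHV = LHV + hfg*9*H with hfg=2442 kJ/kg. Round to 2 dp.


HHV = LHV + hfg * 9 * H
Water addition = 2442 * 9 * 0.128 = 2813.184 kJ/kg
HHV = 44633 + 2813.184 = 47446.18 kJ/kg


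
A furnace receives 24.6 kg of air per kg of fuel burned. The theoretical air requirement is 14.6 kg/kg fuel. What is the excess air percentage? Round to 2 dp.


Excess air = actual - stoichiometric = 24.6 - 14.6 = 10.00 kg/kg fuel
Excess air % = (excess / stoich) * 100 = (10.00 / 14.6) * 100 = 68.49%


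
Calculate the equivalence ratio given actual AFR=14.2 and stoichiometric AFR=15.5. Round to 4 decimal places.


phi = AFR_stoich / AFR_actual
phi = 15.5 / 14.2 = 1.0915


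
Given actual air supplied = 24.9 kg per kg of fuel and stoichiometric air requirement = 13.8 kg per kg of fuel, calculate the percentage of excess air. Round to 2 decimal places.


Excess air = actual - stoichiometric = 24.9 - 13.8 = 11.10 kg/kg fuel
Excess air % = (excess / stoich) * 100 = (11.10 / 13.8) * 100 = 80.43%


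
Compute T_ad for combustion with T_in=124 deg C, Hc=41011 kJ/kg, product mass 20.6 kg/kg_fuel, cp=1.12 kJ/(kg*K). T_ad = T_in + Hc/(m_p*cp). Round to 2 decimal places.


T_ad = T_in + Hc / (m_p * cp)
Denominator = 20.6 * 1.12 = 23.0720
Temperature rise = 41011 / 23.0720 = 1777.52 K
T_ad = 124 + 1777.52 = 1901.52 deg C


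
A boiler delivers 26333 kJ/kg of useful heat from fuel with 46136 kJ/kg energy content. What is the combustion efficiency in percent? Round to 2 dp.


Efficiency = (Q_useful / Q_fuel) * 100
Efficiency = (26333 / 46136) * 100
Efficiency = 0.5708 * 100 = 57.08%


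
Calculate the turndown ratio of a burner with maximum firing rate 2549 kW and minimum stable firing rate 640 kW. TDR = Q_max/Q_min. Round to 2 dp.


TDR = Q_max / Q_min
TDR = 2549 / 640 = 3.98


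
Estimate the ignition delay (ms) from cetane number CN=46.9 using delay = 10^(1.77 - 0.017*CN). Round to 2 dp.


delay = 10^(1.77 - 0.017*CN)
Exponent = 1.77 - 0.017*46.9 = 0.9727
delay = 10^0.9727 = 9.39 ms


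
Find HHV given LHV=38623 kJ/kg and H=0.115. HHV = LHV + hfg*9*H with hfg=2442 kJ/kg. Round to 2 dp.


HHV = LHV + hfg * 9 * H
Water addition = 2442 * 9 * 0.115 = 2527.470 kJ/kg
HHV = 38623 + 2527.470 = 41150.47 kJ/kg


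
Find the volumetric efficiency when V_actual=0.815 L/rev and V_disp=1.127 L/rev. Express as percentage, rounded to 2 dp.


eta_v = (V_actual / V_disp) * 100
Ratio = 0.815 / 1.127 = 0.7232
eta_v = 0.7232 * 100 = 72.32%


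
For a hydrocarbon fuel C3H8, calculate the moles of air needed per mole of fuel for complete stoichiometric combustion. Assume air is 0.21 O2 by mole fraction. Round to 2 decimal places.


Balanced combustion: C3H8 + 5 O2 -> 3 CO2 + 4 H2O
O2 needed = C + H/4 = 3 + 8/4 = 5.00 moles
Air moles = O2 / 0.21 = 5.00 / 0.21 = 23.81 moles air


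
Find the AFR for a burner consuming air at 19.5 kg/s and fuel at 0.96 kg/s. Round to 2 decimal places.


AFR = m_air / m_fuel
AFR = 19.5 / 0.96 = 20.31


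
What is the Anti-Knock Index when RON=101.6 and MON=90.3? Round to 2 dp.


AKI = (RON + MON) / 2
AKI = (101.6 + 90.3) / 2
AKI = 191.9 / 2 = 95.95


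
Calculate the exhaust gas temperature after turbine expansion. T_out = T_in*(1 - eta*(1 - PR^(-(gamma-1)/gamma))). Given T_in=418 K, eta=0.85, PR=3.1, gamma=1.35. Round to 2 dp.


T_out = T_in * (1 - eta * (1 - PR^(-(gamma-1)/gamma)))
Exponent = -(1.35-1)/1.35 = -0.25925926
PR^exp = 3.1^(-0.25925926) = 0.74577862
Factor = 1 - 0.85*(1 - 0.74577862) = 0.78391183
T_out = 418 * 0.78391183 = 327.68 K


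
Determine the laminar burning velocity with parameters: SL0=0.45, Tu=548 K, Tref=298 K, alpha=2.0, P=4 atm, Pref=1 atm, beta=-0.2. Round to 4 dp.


SL = SL0 * (Tu/Tref)^alpha * (P/Pref)^beta
T ratio = 548/298 = 1.83892617
(T ratio)^alpha = 1.83892617^2.0 = 3.381649
(P/Pref)^beta = 4^(-0.2) = 0.757858
SL = 0.45 * 3.381649 * 0.757858 = 1.1533 m/s


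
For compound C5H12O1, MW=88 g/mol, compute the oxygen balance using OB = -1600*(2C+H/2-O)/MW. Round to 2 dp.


OB = -1600 * (2C + H/2 - O) / MW
Inner = 2*5 + 12/2 - 1 = 15.00
OB = -1600 * 15.00 / 88 = -272.73%


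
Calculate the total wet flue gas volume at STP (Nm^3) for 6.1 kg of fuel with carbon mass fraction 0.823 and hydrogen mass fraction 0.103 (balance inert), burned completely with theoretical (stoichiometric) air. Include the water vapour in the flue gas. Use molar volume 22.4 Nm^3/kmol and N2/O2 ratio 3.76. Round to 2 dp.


Per kg fuel: CO2 = (C/12 kmol)*22.4 = (0.823/12)*22.4 = 1.53627 Nm^3
Per kg fuel: H2O = (H/2 kmol)*22.4 = (0.103/2)*22.4 = 1.15360 Nm^3
O2 needed per kg fuel = C/12 + H/4 = 0.823/12 + 0.103/4 = 0.09433333 kmol
Per kg fuel: N2 = O2*3.76*22.4 = 0.09433333*3.76*22.4 = 7.94513 Nm^3
Total per kg = 1.53627 + 1.15360 + 7.94513 = 10.63500 Nm^3
Total = 10.63500 * 6.1 = 64.87 Nm^3


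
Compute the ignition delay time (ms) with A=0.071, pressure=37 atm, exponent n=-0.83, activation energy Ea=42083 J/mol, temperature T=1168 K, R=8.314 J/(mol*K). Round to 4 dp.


tau = A * P^n * exp(Ea/(R*T))
P^n = 37^(-0.83) = 0.04993356
Ea/(R*T) = 42083/(8.314*1168) = 4.333650
exp(Ea/(R*T)) = 76.221987
tau = 0.071 * 0.04993356 * 76.221987 = 0.2702 ms


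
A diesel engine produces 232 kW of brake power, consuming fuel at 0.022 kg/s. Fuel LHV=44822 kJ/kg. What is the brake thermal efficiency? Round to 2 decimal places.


eta_BTE = (BP / (mf * LHV)) * 100
Denominator = 0.022 * 44822 = 986.0840 kW
eta_BTE = (232 / 986.0840) * 100 = 23.53%


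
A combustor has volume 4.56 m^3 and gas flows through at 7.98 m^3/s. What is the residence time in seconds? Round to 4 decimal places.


tau = V / Q_flow
tau = 4.56 / 7.98 = 0.5714 s


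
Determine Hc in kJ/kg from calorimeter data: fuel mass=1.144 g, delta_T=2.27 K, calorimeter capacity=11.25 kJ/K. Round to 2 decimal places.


Hc = C_cal * delta_T / m_fuel
Q_released = 11.25 * 2.27 = 25.5375 kJ
m_fuel = 1.144 g = 1.144/1000 kg = 0.001144 kg
Hc = 25.5375 / 0.001144 = 22322.99 kJ/kg


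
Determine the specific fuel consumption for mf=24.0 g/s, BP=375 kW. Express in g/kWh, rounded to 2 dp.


SFC = (mf / BP) * 3600
Rate = 24.0 / 375 = 0.064000 g/(s*kW)
SFC = 0.064000 * 3600 = 230.40 g/kWh


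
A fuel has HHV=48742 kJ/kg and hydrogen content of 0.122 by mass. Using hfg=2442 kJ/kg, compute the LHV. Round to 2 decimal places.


LHV = HHV - hfg * 9 * H
Water correction = 2442 * 9 * 0.122 = 2681.316 kJ/kg
LHV = 48742 - 2681.316 = 46060.68 kJ/kg


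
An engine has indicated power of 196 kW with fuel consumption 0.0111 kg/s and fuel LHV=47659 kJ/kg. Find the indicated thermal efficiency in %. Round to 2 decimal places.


eta_ith = (IP / (mf * LHV)) * 100
Denominator = 0.0111 * 47659 = 529.0149 kW
eta_ith = (196 / 529.0149) * 100 = 37.05%


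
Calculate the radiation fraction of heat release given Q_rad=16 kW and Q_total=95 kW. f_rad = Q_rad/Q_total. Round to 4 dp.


f_rad = Q_rad / Q_total
f_rad = 16 / 95 = 0.1684


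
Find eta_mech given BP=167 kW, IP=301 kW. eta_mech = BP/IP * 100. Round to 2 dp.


eta_mech = (BP / IP) * 100
Ratio = 167 / 301 = 0.5548
eta_mech = 0.5548 * 100 = 55.48%


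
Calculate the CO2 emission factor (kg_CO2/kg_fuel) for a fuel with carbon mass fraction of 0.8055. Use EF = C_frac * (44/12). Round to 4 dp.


EF = C_frac * (M_CO2 / M_C)
EF = 0.8055 * (44/12)
EF = 0.8055 * 3.666667 = 2.9535 kg_CO2/kg_fuel


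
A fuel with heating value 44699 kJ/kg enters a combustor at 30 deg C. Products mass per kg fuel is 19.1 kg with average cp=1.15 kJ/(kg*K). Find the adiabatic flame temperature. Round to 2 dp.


T_ad = T_in + Hc / (m_p * cp)
Denominator = 19.1 * 1.15 = 21.9650
Temperature rise = 44699 / 21.9650 = 2035.01 K
T_ad = 30 + 2035.01 = 2065.01 deg C


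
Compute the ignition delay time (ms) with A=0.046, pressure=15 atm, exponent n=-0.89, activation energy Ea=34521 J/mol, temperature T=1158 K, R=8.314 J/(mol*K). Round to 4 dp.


tau = A * P^n * exp(Ea/(R*T))
P^n = 15^(-0.89) = 0.08980051
Ea/(R*T) = 34521/(8.314*1158) = 3.585624
exp(Ea/(R*T)) = 36.075875
tau = 0.046 * 0.08980051 * 36.075875 = 0.1490 ms


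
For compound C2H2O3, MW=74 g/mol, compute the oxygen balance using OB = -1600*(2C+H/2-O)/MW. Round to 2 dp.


OB = -1600 * (2C + H/2 - O) / MW
Inner = 2*2 + 2/2 - 3 = 2.00
OB = -1600 * 2.00 / 74 = -43.24%


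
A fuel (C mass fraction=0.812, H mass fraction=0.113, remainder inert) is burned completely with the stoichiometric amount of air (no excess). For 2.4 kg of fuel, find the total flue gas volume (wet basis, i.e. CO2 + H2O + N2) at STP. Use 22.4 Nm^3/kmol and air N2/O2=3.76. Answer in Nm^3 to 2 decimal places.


Per kg fuel: CO2 = (C/12 kmol)*22.4 = (0.812/12)*22.4 = 1.51573 Nm^3
Per kg fuel: H2O = (H/2 kmol)*22.4 = (0.113/2)*22.4 = 1.26560 Nm^3
O2 needed per kg fuel = C/12 + H/4 = 0.812/12 + 0.113/4 = 0.09591667 kmol
Per kg fuel: N2 = O2*3.76*22.4 = 0.09591667*3.76*22.4 = 8.07849 Nm^3
Total per kg = 1.51573 + 1.26560 + 8.07849 = 10.85982 Nm^3
Total = 10.85982 * 2.4 = 26.06 Nm^3


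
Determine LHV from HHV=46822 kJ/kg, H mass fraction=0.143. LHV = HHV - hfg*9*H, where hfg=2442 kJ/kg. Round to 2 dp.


LHV = HHV - hfg * 9 * H
Water correction = 2442 * 9 * 0.143 = 3142.854 kJ/kg
LHV = 46822 - 3142.854 = 43679.15 kJ/kg


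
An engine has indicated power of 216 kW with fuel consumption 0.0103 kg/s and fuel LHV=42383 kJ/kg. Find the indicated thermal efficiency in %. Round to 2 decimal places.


eta_ith = (IP / (mf * LHV)) * 100
Denominator = 0.0103 * 42383 = 436.5449 kW
eta_ith = (216 / 436.5449) * 100 = 49.48%


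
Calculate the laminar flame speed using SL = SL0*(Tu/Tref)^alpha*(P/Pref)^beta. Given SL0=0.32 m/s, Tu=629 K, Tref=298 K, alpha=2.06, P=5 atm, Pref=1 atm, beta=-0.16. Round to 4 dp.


SL = SL0 * (Tu/Tref)^alpha * (P/Pref)^beta
T ratio = 629/298 = 2.11073826
(T ratio)^alpha = 2.11073826^2.06 = 4.659452
(P/Pref)^beta = 5^(-0.16) = 0.772974
SL = 0.32 * 4.659452 * 0.772974 = 1.1525 m/s


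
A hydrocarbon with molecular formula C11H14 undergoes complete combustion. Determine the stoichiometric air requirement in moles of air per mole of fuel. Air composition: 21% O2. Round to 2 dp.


Balanced combustion: C11H14 + 14.5 O2 -> 11 CO2 + 7 H2O
O2 needed = C + H/4 = 11 + 14/4 = 14.50 moles
Air moles = O2 / 0.21 = 14.50 / 0.21 = 69.05 moles air


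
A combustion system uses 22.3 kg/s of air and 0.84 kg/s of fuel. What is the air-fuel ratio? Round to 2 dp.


AFR = m_air / m_fuel
AFR = 22.3 / 0.84 = 26.55


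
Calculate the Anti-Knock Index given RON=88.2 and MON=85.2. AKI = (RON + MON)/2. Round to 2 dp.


AKI = (RON + MON) / 2
AKI = (88.2 + 85.2) / 2
AKI = 173.4 / 2 = 86.70


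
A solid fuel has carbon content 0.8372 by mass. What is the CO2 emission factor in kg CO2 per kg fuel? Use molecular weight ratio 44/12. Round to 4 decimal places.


EF = C_frac * (M_CO2 / M_C)
EF = 0.8372 * (44/12)
EF = 0.8372 * 3.666667 = 3.0697 kg_CO2/kg_fuel


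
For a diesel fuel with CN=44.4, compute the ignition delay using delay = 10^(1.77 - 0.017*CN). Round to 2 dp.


delay = 10^(1.77 - 0.017*CN)
Exponent = 1.77 - 0.017*44.4 = 1.0152
delay = 10^1.0152 = 10.36 ms


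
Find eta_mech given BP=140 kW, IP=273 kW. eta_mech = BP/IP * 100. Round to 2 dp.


eta_mech = (BP / IP) * 100
Ratio = 140 / 273 = 0.5128
eta_mech = 0.5128 * 100 = 51.28%


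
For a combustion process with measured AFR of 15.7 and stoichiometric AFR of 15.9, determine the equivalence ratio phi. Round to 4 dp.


phi = AFR_stoich / AFR_actual
phi = 15.9 / 15.7 = 1.0127


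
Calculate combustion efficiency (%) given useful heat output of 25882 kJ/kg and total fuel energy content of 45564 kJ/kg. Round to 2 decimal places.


Efficiency = (Q_useful / Q_fuel) * 100
Efficiency = (25882 / 45564) * 100
Efficiency = 0.5680 * 100 = 56.80%


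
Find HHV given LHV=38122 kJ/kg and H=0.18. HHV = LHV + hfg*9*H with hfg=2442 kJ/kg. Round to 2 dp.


HHV = LHV + hfg * 9 * H
Water addition = 2442 * 9 * 0.18 = 3956.040 kJ/kg
HHV = 38122 + 3956.040 = 42078.04 kJ/kg


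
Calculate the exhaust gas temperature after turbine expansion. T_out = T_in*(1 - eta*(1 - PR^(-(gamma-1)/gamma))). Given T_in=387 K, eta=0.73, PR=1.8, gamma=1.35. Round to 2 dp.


T_out = T_in * (1 - eta * (1 - PR^(-(gamma-1)/gamma)))
Exponent = -(1.35-1)/1.35 = -0.25925926
PR^exp = 1.8^(-0.25925926) = 0.85865408
Factor = 1 - 0.73*(1 - 0.85865408) = 0.89681748
T_out = 387 * 0.89681748 = 347.07 K


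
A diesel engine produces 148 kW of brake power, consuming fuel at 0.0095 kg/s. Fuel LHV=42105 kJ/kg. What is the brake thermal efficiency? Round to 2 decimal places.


eta_BTE = (BP / (mf * LHV)) * 100
Denominator = 0.0095 * 42105 = 399.9975 kW
eta_BTE = (148 / 399.9975) * 100 = 37.00%


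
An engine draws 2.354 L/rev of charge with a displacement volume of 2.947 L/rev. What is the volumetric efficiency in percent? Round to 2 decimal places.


eta_v = (V_actual / V_disp) * 100
Ratio = 2.354 / 2.947 = 0.7988
eta_v = 0.7988 * 100 = 79.88%


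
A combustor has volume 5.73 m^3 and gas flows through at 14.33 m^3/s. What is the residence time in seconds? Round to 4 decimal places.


tau = V / Q_flow
tau = 5.73 / 14.33 = 0.3999 s


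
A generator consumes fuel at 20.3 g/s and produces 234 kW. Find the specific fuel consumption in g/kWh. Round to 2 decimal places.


SFC = (mf / BP) * 3600
Rate = 20.3 / 234 = 0.086752 g/(s*kW)
SFC = 0.086752 * 3600 = 312.31 g/kWh


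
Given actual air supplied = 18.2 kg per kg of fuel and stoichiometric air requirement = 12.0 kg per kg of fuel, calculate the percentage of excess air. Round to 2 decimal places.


Excess air = actual - stoichiometric = 18.2 - 12.0 = 6.20 kg/kg fuel
Excess air % = (excess / stoich) * 100 = (6.20 / 12.0) * 100 = 51.67%


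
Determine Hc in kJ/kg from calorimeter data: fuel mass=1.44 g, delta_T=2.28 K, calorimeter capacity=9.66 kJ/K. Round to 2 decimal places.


Hc = C_cal * delta_T / m_fuel
Q_released = 9.66 * 2.28 = 22.0248 kJ
m_fuel = 1.44 g = 1.44/1000 kg = 0.001440 kg
Hc = 22.0248 / 0.001440 = 15295.00 kJ/kg


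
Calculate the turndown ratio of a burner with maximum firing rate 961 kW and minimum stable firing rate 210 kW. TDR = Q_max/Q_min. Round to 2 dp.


TDR = Q_max / Q_min
TDR = 961 / 210 = 4.58


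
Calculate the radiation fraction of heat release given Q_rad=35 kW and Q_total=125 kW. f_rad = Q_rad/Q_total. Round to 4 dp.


f_rad = Q_rad / Q_total
f_rad = 35 / 125 = 0.2800


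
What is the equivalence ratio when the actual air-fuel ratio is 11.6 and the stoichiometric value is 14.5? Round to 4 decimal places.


phi = AFR_stoich / AFR_actual
phi = 14.5 / 11.6 = 1.2500


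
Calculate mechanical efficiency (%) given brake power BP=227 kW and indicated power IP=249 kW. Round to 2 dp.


eta_mech = (BP / IP) * 100
Ratio = 227 / 249 = 0.9116
eta_mech = 0.9116 * 100 = 91.16%


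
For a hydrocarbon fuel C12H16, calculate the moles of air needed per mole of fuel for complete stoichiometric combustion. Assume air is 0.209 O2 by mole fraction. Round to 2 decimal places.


Balanced combustion: C12H16 + 16 O2 -> 12 CO2 + 8 H2O
O2 needed = C + H/4 = 12 + 16/4 = 16.00 moles
Air moles = O2 / 0.209 = 16.00 / 0.209 = 76.56 moles air


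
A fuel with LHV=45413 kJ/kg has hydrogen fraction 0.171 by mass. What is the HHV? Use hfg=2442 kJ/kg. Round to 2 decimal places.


HHV = LHV + hfg * 9 * H
Water addition = 2442 * 9 * 0.171 = 3758.238 kJ/kg
HHV = 45413 + 3758.238 = 49171.24 kJ/kg


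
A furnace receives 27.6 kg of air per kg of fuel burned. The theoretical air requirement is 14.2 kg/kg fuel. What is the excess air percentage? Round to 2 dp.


Excess air = actual - stoichiometric = 27.6 - 14.2 = 13.40 kg/kg fuel
Excess air % = (excess / stoich) * 100 = (13.40 / 14.2) * 100 = 94.37%


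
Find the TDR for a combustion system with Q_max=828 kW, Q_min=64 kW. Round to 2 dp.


TDR = Q_max / Q_min
TDR = 828 / 64 = 12.94


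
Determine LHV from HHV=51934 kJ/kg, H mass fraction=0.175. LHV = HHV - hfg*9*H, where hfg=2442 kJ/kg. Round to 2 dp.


LHV = HHV - hfg * 9 * H
Water correction = 2442 * 9 * 0.175 = 3846.150 kJ/kg
LHV = 51934 - 3846.150 = 48087.85 kJ/kg


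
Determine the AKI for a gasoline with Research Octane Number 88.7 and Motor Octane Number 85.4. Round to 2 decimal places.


AKI = (RON + MON) / 2
AKI = (88.7 + 85.4) / 2
AKI = 174.1 / 2 = 87.05


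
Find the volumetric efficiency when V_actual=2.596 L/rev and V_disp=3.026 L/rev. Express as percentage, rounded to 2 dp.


eta_v = (V_actual / V_disp) * 100
Ratio = 2.596 / 3.026 = 0.8579
eta_v = 0.8579 * 100 = 85.79%


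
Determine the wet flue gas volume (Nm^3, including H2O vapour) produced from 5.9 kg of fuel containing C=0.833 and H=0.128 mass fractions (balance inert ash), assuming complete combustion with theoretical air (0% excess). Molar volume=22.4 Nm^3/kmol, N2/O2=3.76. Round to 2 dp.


Per kg fuel: CO2 = (C/12 kmol)*22.4 = (0.833/12)*22.4 = 1.55493 Nm^3
Per kg fuel: H2O = (H/2 kmol)*22.4 = (0.128/2)*22.4 = 1.43360 Nm^3
O2 needed per kg fuel = C/12 + H/4 = 0.833/12 + 0.128/4 = 0.10141667 kmol
Per kg fuel: N2 = O2*3.76*22.4 = 0.10141667*3.76*22.4 = 8.54172 Nm^3
Total per kg = 1.55493 + 1.43360 + 8.54172 = 11.53025 Nm^3
Total = 11.53025 * 5.9 = 68.03 Nm^3


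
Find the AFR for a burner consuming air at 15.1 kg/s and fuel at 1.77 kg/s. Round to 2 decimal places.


AFR = m_air / m_fuel
AFR = 15.1 / 1.77 = 8.53


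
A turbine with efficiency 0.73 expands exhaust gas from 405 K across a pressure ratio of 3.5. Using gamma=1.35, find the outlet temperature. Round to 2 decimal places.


T_out = T_in * (1 - eta * (1 - PR^(-(gamma-1)/gamma)))
Exponent = -(1.35-1)/1.35 = -0.25925926
PR^exp = 3.5^(-0.25925926) = 0.72267881
Factor = 1 - 0.73*(1 - 0.72267881) = 0.79755553
T_out = 405 * 0.79755553 = 323.01 K


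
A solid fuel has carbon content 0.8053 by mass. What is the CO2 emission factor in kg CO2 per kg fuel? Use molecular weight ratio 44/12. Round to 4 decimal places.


EF = C_frac * (M_CO2 / M_C)
EF = 0.8053 * (44/12)
EF = 0.8053 * 3.666667 = 2.9528 kg_CO2/kg_fuel


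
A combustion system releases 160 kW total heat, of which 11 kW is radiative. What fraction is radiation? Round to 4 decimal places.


f_rad = Q_rad / Q_total
f_rad = 11 / 160 = 0.0688


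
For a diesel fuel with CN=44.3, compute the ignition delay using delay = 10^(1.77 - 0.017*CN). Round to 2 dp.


delay = 10^(1.77 - 0.017*CN)
Exponent = 1.77 - 0.017*44.3 = 1.0169
delay = 10^1.0169 = 10.40 ms


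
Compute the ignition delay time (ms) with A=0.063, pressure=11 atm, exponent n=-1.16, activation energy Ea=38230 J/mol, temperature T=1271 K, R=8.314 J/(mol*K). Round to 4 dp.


tau = A * P^n * exp(Ea/(R*T))
P^n = 11^(-1.16) = 0.06194189
Ea/(R*T) = 38230/(8.314*1271) = 3.617835
exp(Ea/(R*T)) = 37.256811
tau = 0.063 * 0.06194189 * 37.256811 = 0.1454 ms


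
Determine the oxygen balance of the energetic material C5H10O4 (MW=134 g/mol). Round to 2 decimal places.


OB = -1600 * (2C + H/2 - O) / MW
Inner = 2*5 + 10/2 - 4 = 11.00
OB = -1600 * 11.00 / 134 = -131.34%


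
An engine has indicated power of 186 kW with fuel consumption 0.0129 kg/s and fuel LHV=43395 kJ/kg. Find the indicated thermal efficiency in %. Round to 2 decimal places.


eta_ith = (IP / (mf * LHV)) * 100
Denominator = 0.0129 * 43395 = 559.7955 kW
eta_ith = (186 / 559.7955) * 100 = 33.23%


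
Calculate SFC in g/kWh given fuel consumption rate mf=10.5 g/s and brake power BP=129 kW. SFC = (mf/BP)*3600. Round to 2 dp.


SFC = (mf / BP) * 3600
Rate = 10.5 / 129 = 0.081395 g/(s*kW)
SFC = 0.081395 * 3600 = 293.02 g/kWh


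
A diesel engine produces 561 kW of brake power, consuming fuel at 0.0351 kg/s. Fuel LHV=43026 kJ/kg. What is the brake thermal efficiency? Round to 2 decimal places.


eta_BTE = (BP / (mf * LHV)) * 100
Denominator = 0.0351 * 43026 = 1510.2126 kW
eta_BTE = (561 / 1510.2126) * 100 = 37.15%


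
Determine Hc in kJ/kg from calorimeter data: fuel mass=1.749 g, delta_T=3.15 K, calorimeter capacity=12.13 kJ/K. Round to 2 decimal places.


Hc = C_cal * delta_T / m_fuel
Q_released = 12.13 * 3.15 = 38.2095 kJ
m_fuel = 1.749 g = 1.749/1000 kg = 0.001749 kg
Hc = 38.2095 / 0.001749 = 21846.48 kJ/kg


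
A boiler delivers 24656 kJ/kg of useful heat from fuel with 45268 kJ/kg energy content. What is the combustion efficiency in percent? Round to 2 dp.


Efficiency = (Q_useful / Q_fuel) * 100
Efficiency = (24656 / 45268) * 100
Efficiency = 0.5447 * 100 = 54.47%


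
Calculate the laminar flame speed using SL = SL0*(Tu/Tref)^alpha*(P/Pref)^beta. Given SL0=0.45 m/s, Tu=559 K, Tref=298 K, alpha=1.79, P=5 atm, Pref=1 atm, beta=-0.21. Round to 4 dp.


SL = SL0 * (Tu/Tref)^alpha * (P/Pref)^beta
T ratio = 559/298 = 1.87583893
(T ratio)^alpha = 1.87583893^1.79 = 3.083330
(P/Pref)^beta = 5^(-0.21) = 0.713208
SL = 0.45 * 3.083330 * 0.713208 = 0.9896 m/s


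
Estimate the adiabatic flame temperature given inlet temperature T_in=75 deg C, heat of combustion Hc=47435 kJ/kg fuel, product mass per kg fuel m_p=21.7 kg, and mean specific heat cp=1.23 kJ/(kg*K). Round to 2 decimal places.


T_ad = T_in + Hc / (m_p * cp)
Denominator = 21.7 * 1.23 = 26.6910
Temperature rise = 47435 / 26.6910 = 1777.19 K
T_ad = 75 + 1777.19 = 1852.19 deg C


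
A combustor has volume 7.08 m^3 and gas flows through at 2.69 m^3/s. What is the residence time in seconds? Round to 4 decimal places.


tau = V / Q_flow
tau = 7.08 / 2.69 = 2.6320 s


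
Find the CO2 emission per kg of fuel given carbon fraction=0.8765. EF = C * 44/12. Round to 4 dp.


EF = C_frac * (M_CO2 / M_C)
EF = 0.8765 * (44/12)
EF = 0.8765 * 3.666667 = 3.2138 kg_CO2/kg_fuel


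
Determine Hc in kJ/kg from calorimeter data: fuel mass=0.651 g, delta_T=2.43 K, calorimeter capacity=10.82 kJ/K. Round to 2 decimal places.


Hc = C_cal * delta_T / m_fuel
Q_released = 10.82 * 2.43 = 26.2926 kJ
m_fuel = 0.651 g = 0.651/1000 kg = 0.000651 kg
Hc = 26.2926 / 0.000651 = 40388.02 kJ/kg


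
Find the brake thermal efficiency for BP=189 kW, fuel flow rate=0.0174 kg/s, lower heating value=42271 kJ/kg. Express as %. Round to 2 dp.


eta_BTE = (BP / (mf * LHV)) * 100
Denominator = 0.0174 * 42271 = 735.5154 kW
eta_BTE = (189 / 735.5154) * 100 = 25.70%


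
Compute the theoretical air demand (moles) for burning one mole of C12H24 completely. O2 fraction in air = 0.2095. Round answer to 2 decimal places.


Balanced combustion: C12H24 + 18 O2 -> 12 CO2 + 12 H2O
O2 needed = C + H/4 = 12 + 24/4 = 18.00 moles
Air moles = O2 / 0.2095 = 18.00 / 0.2095 = 85.92 moles air


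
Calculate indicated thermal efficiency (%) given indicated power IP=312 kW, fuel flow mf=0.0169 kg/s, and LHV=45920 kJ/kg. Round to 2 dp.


eta_ith = (IP / (mf * LHV)) * 100
Denominator = 0.0169 * 45920 = 776.0480 kW
eta_ith = (312 / 776.0480) * 100 = 40.20%


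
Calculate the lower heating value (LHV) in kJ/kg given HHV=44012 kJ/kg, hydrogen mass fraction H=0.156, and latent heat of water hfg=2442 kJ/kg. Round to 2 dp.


LHV = HHV - hfg * 9 * H
Water correction = 2442 * 9 * 0.156 = 3428.568 kJ/kg
LHV = 44012 - 3428.568 = 40583.43 kJ/kg


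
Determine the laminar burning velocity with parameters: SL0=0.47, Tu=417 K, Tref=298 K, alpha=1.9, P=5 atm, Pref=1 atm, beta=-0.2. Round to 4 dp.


SL = SL0 * (Tu/Tref)^alpha * (P/Pref)^beta
T ratio = 417/298 = 1.39932886
(T ratio)^alpha = 1.39932886^1.9 = 1.893423
(P/Pref)^beta = 5^(-0.2) = 0.724780
SL = 0.47 * 1.893423 * 0.724780 = 0.6450 m/s


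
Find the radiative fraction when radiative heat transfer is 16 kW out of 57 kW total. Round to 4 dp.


f_rad = Q_rad / Q_total
f_rad = 16 / 57 = 0.2807


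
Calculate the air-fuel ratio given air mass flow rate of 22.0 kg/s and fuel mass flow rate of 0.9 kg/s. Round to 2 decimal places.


AFR = m_air / m_fuel
AFR = 22.0 / 0.9 = 24.44


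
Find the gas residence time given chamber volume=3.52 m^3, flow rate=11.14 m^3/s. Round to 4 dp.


tau = V / Q_flow
tau = 3.52 / 11.14 = 0.3160 s


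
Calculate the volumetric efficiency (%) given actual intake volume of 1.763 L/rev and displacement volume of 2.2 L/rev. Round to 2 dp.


eta_v = (V_actual / V_disp) * 100
Ratio = 1.763 / 2.2 = 0.8014
eta_v = 0.8014 * 100 = 80.14%


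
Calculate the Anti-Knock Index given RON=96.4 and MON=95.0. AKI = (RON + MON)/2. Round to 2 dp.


AKI = (RON + MON) / 2
AKI = (96.4 + 95.0) / 2
AKI = 191.4 / 2 = 95.70


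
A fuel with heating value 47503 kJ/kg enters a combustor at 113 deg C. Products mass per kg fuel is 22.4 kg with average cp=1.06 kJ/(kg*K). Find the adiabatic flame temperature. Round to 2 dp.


T_ad = T_in + Hc / (m_p * cp)
Denominator = 22.4 * 1.06 = 23.7440
Temperature rise = 47503 / 23.7440 = 2000.63 K
T_ad = 113 + 2000.63 = 2113.63 deg C


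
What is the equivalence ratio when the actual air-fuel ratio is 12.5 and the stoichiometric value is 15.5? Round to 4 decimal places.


phi = AFR_stoich / AFR_actual
phi = 15.5 / 12.5 = 1.2400


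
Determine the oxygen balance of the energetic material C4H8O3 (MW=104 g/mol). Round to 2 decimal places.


OB = -1600 * (2C + H/2 - O) / MW
Inner = 2*4 + 8/2 - 3 = 9.00
OB = -1600 * 9.00 / 104 = -138.46%


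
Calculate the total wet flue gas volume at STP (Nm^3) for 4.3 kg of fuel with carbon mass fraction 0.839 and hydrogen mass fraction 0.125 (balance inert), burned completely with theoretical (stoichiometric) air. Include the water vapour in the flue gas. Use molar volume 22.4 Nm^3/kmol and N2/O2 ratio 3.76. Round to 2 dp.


Per kg fuel: CO2 = (C/12 kmol)*22.4 = (0.839/12)*22.4 = 1.56613 Nm^3
Per kg fuel: H2O = (H/2 kmol)*22.4 = (0.125/2)*22.4 = 1.40000 Nm^3
O2 needed per kg fuel = C/12 + H/4 = 0.839/12 + 0.125/4 = 0.10116667 kmol
Per kg fuel: N2 = O2*3.76*22.4 = 0.10116667*3.76*22.4 = 8.52066 Nm^3
Total per kg = 1.56613 + 1.40000 + 8.52066 = 11.48679 Nm^3
Total = 11.48679 * 4.3 = 49.39 Nm^3


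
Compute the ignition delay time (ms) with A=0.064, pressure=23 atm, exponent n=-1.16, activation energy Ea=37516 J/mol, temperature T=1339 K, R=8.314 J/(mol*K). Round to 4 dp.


tau = A * P^n * exp(Ea/(R*T))
P^n = 23^(-1.16) = 0.02632666
Ea/(R*T) = 37516/(8.314*1339) = 3.369969
exp(Ea/(R*T)) = 29.077631
tau = 0.064 * 0.02632666 * 29.077631 = 0.0490 ms


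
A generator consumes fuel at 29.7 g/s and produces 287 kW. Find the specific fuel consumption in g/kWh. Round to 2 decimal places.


SFC = (mf / BP) * 3600
Rate = 29.7 / 287 = 0.103484 g/(s*kW)
SFC = 0.103484 * 3600 = 372.54 g/kWh


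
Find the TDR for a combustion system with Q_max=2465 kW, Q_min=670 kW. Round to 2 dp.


TDR = Q_max / Q_min
TDR = 2465 / 670 = 3.68


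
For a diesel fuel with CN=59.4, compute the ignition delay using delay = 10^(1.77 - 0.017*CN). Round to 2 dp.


delay = 10^(1.77 - 0.017*CN)
Exponent = 1.77 - 0.017*59.4 = 0.7602
delay = 10^0.7602 = 5.76 ms


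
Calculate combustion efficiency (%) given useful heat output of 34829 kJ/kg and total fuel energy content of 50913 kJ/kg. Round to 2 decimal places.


Efficiency = (Q_useful / Q_fuel) * 100
Efficiency = (34829 / 50913) * 100
Efficiency = 0.6841 * 100 = 68.41%


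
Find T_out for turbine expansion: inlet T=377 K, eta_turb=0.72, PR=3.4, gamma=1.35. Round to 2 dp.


T_out = T_in * (1 - eta * (1 - PR^(-(gamma-1)/gamma)))
Exponent = -(1.35-1)/1.35 = -0.25925926
PR^exp = 3.4^(-0.25925926) = 0.72813041
Factor = 1 - 0.72*(1 - 0.72813041) = 0.80425390
T_out = 377 * 0.80425390 = 303.20 K


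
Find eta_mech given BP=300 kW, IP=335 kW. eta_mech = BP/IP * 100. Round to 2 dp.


eta_mech = (BP / IP) * 100
Ratio = 300 / 335 = 0.8955
eta_mech = 0.8955 * 100 = 89.55%


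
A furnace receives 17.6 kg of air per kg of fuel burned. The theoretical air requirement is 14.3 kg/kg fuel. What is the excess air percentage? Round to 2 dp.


Excess air = actual - stoichiometric = 17.6 - 14.3 = 3.30 kg/kg fuel
Excess air % = (excess / stoich) * 100 = (3.30 / 14.3) * 100 = 23.08%


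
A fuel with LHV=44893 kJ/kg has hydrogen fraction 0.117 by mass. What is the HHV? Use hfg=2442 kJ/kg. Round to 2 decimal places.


HHV = LHV + hfg * 9 * H
Water addition = 2442 * 9 * 0.117 = 2571.426 kJ/kg
HHV = 44893 + 2571.426 = 47464.43 kJ/kg


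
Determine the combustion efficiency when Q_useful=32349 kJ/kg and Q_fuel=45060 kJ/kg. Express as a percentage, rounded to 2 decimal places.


Efficiency = (Q_useful / Q_fuel) * 100
Efficiency = (32349 / 45060) * 100
Efficiency = 0.7179 * 100 = 71.79%


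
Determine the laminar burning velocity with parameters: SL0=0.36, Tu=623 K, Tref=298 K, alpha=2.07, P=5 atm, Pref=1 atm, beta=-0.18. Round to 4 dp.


SL = SL0 * (Tu/Tref)^alpha * (P/Pref)^beta
T ratio = 623/298 = 2.09060403
(T ratio)^alpha = 2.09060403^2.07 = 4.602169
(P/Pref)^beta = 5^(-0.18) = 0.748489
SL = 0.36 * 4.602169 * 0.748489 = 1.2401 m/s


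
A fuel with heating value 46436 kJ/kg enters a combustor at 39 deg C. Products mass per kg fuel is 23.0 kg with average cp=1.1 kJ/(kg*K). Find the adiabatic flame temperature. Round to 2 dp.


T_ad = T_in + Hc / (m_p * cp)
Denominator = 23.0 * 1.1 = 25.3000
Temperature rise = 46436 / 25.3000 = 1835.42 K
T_ad = 39 + 1835.42 = 1874.42 deg C


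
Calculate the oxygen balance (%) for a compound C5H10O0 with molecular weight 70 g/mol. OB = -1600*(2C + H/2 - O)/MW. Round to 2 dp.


OB = -1600 * (2C + H/2 - O) / MW
Inner = 2*5 + 10/2 - 0 = 15.00
OB = -1600 * 15.00 / 70 = -342.86%


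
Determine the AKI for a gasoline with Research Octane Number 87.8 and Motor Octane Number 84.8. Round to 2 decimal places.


AKI = (RON + MON) / 2
AKI = (87.8 + 84.8) / 2
AKI = 172.6 / 2 = 86.30


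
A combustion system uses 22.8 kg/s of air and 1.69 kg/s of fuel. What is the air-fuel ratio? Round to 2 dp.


AFR = m_air / m_fuel
AFR = 22.8 / 1.69 = 13.49


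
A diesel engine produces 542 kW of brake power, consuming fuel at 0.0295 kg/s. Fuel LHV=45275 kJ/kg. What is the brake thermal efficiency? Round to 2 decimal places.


eta_BTE = (BP / (mf * LHV)) * 100
Denominator = 0.0295 * 45275 = 1335.6125 kW
eta_BTE = (542 / 1335.6125) * 100 = 40.58%


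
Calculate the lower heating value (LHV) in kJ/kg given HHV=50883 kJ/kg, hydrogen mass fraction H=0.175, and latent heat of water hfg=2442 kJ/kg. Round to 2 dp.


LHV = HHV - hfg * 9 * H
Water correction = 2442 * 9 * 0.175 = 3846.150 kJ/kg
LHV = 50883 - 3846.150 = 47036.85 kJ/kg


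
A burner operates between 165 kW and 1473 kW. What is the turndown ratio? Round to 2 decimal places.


TDR = Q_max / Q_min
TDR = 1473 / 165 = 8.93


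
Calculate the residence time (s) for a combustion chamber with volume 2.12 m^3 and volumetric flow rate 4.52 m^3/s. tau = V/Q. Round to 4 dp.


tau = V / Q_flow
tau = 2.12 / 4.52 = 0.4690 s


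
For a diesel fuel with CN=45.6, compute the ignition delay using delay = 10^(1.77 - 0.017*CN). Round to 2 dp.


delay = 10^(1.77 - 0.017*CN)
Exponent = 1.77 - 0.017*45.6 = 0.9948
delay = 10^0.9948 = 9.88 ms


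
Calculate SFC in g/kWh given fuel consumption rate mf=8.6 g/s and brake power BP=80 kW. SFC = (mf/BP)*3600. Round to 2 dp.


SFC = (mf / BP) * 3600
Rate = 8.6 / 80 = 0.107500 g/(s*kW)
SFC = 0.107500 * 3600 = 387.00 g/kWh


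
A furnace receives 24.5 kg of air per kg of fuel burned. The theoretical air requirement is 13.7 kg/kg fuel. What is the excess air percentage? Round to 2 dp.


Excess air = actual - stoichiometric = 24.5 - 13.7 = 10.80 kg/kg fuel
Excess air % = (excess / stoich) * 100 = (10.80 / 13.7) * 100 = 78.83%


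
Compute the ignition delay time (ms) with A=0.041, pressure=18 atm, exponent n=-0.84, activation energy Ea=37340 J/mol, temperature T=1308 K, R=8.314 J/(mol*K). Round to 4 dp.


tau = A * P^n * exp(Ea/(R*T))
P^n = 18^(-0.84) = 0.08822082
Ea/(R*T) = 37340/(8.314*1308) = 3.433654
exp(Ea/(R*T)) = 30.989677
tau = 0.041 * 0.08822082 * 30.989677 = 0.1121 ms


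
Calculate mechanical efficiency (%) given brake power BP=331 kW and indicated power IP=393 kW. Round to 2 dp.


eta_mech = (BP / IP) * 100
Ratio = 331 / 393 = 0.8422
eta_mech = 0.8422 * 100 = 84.22%


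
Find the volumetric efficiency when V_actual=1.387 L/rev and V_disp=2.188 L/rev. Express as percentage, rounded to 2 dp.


eta_v = (V_actual / V_disp) * 100
Ratio = 1.387 / 2.188 = 0.6339
eta_v = 0.6339 * 100 = 63.39%


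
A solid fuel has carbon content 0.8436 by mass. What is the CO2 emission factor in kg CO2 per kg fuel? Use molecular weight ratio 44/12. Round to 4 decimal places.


EF = C_frac * (M_CO2 / M_C)
EF = 0.8436 * (44/12)
EF = 0.8436 * 3.666667 = 3.0932 kg_CO2/kg_fuel


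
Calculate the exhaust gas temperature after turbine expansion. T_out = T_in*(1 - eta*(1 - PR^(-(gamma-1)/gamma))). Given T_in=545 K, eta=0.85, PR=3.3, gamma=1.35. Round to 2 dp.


T_out = T_in * (1 - eta * (1 - PR^(-(gamma-1)/gamma)))
Exponent = -(1.35-1)/1.35 = -0.25925926
PR^exp = 3.3^(-0.25925926) = 0.73378775
Factor = 1 - 0.85*(1 - 0.73378775) = 0.77371959
T_out = 545 * 0.77371959 = 421.68 K


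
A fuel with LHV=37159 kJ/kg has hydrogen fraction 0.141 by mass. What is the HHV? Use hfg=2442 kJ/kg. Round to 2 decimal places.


HHV = LHV + hfg * 9 * H
Water addition = 2442 * 9 * 0.141 = 3098.898 kJ/kg
HHV = 37159 + 3098.898 = 40257.90 kJ/kg


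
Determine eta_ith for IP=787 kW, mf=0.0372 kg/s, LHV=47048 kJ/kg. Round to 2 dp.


eta_ith = (IP / (mf * LHV)) * 100
Denominator = 0.0372 * 47048 = 1750.1856 kW
eta_ith = (787 / 1750.1856) * 100 = 44.97%


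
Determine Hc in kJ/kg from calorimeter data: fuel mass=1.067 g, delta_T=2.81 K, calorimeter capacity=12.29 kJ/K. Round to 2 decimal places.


Hc = C_cal * delta_T / m_fuel
Q_released = 12.29 * 2.81 = 34.5349 kJ
m_fuel = 1.067 g = 1.067/1000 kg = 0.001067 kg
Hc = 34.5349 / 0.001067 = 32366.35 kJ/kg


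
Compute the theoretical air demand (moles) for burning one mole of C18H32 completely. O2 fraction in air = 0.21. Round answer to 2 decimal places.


Balanced combustion: C18H32 + 26 O2 -> 18 CO2 + 16 H2O
O2 needed = C + H/4 = 18 + 32/4 = 26.00 moles
Air moles = O2 / 0.21 = 26.00 / 0.21 = 123.81 moles air


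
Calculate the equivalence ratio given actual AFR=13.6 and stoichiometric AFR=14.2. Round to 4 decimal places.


phi = AFR_stoich / AFR_actual
phi = 14.2 / 13.6 = 1.0441


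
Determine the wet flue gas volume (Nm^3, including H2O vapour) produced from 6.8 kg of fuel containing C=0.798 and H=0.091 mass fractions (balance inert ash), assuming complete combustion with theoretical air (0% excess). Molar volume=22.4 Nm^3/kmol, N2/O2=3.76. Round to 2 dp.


Per kg fuel: CO2 = (C/12 kmol)*22.4 = (0.798/12)*22.4 = 1.48960 Nm^3
Per kg fuel: H2O = (H/2 kmol)*22.4 = (0.091/2)*22.4 = 1.01920 Nm^3
O2 needed per kg fuel = C/12 + H/4 = 0.798/12 + 0.091/4 = 0.08925000 kmol
Per kg fuel: N2 = O2*3.76*22.4 = 0.08925000*3.76*22.4 = 7.51699 Nm^3
Total per kg = 1.48960 + 1.01920 + 7.51699 = 10.02579 Nm^3
Total = 10.02579 * 6.8 = 68.18 Nm^3


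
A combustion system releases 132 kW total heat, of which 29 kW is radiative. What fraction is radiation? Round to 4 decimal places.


f_rad = Q_rad / Q_total
f_rad = 29 / 132 = 0.2197


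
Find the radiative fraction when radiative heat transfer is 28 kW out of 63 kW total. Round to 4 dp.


f_rad = Q_rad / Q_total
f_rad = 28 / 63 = 0.4444


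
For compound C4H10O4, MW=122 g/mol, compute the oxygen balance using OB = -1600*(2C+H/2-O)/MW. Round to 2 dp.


OB = -1600 * (2C + H/2 - O) / MW
Inner = 2*4 + 10/2 - 4 = 9.00
OB = -1600 * 9.00 / 122 = -118.03%


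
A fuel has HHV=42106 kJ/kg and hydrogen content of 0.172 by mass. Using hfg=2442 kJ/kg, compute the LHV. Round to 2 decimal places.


LHV = HHV - hfg * 9 * H
Water correction = 2442 * 9 * 0.172 = 3780.216 kJ/kg
LHV = 42106 - 3780.216 = 38325.78 kJ/kg


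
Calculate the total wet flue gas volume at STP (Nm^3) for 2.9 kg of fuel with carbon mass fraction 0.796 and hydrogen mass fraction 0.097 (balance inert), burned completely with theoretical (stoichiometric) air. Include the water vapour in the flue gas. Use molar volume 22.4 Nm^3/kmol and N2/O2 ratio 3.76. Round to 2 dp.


Per kg fuel: CO2 = (C/12 kmol)*22.4 = (0.796/12)*22.4 = 1.48587 Nm^3
Per kg fuel: H2O = (H/2 kmol)*22.4 = (0.097/2)*22.4 = 1.08640 Nm^3
O2 needed per kg fuel = C/12 + H/4 = 0.796/12 + 0.097/4 = 0.09058333 kmol
Per kg fuel: N2 = O2*3.76*22.4 = 0.09058333*3.76*22.4 = 7.62929 Nm^3
Total per kg = 1.48587 + 1.08640 + 7.62929 = 10.20156 Nm^3
Total = 10.20156 * 2.9 = 29.58 Nm^3


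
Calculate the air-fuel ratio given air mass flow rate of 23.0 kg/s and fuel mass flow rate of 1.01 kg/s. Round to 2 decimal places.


AFR = m_air / m_fuel
AFR = 23.0 / 1.01 = 22.77


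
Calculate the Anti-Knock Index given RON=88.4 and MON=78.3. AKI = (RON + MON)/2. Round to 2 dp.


AKI = (RON + MON) / 2
AKI = (88.4 + 78.3) / 2
AKI = 166.7 / 2 = 83.35


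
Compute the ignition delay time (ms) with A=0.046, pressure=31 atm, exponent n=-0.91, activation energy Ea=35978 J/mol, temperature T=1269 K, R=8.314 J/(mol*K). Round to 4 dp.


tau = A * P^n * exp(Ea/(R*T))
P^n = 31^(-0.91) = 0.04394008
Ea/(R*T) = 35978/(8.314*1269) = 3.410086
exp(Ea/(R*T)) = 30.267858
tau = 0.046 * 0.04394008 * 30.267858 = 0.0612 ms


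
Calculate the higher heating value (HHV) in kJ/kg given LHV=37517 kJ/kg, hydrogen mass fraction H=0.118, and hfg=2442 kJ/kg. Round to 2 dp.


HHV = LHV + hfg * 9 * H
Water addition = 2442 * 9 * 0.118 = 2593.404 kJ/kg
HHV = 37517 + 2593.404 = 40110.40 kJ/kg


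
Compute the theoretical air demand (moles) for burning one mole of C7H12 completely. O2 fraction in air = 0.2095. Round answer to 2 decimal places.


Balanced combustion: C7H12 + 10 O2 -> 7 CO2 + 6 H2O
O2 needed = C + H/4 = 7 + 12/4 = 10.00 moles
Air moles = O2 / 0.2095 = 10.00 / 0.2095 = 47.73 moles air


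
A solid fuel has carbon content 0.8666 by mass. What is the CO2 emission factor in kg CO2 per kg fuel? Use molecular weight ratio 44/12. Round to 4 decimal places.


EF = C_frac * (M_CO2 / M_C)
EF = 0.8666 * (44/12)
EF = 0.8666 * 3.666667 = 3.1775 kg_CO2/kg_fuel


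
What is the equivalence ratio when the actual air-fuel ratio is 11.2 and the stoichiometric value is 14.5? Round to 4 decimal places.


phi = AFR_stoich / AFR_actual
phi = 14.5 / 11.2 = 1.2946


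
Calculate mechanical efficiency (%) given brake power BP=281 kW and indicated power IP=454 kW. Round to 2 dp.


eta_mech = (BP / IP) * 100
Ratio = 281 / 454 = 0.6189
eta_mech = 0.6189 * 100 = 61.89%


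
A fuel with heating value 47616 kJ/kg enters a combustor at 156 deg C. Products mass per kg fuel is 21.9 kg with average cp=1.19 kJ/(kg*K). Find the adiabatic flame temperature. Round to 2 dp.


T_ad = T_in + Hc / (m_p * cp)
Denominator = 21.9 * 1.19 = 26.0610
Temperature rise = 47616 / 26.0610 = 1827.10 K
T_ad = 156 + 1827.10 = 1983.10 deg C


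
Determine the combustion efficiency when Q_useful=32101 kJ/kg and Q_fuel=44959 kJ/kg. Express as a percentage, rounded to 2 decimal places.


Efficiency = (Q_useful / Q_fuel) * 100
Efficiency = (32101 / 44959) * 100
Efficiency = 0.7140 * 100 = 71.40%


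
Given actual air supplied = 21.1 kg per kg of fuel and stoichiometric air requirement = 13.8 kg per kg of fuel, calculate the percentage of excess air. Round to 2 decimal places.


Excess air = actual - stoichiometric = 21.1 - 13.8 = 7.30 kg/kg fuel
Excess air % = (excess / stoich) * 100 = (7.30 / 13.8) * 100 = 52.90%


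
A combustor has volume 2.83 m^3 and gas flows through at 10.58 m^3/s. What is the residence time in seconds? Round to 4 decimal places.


tau = V / Q_flow
tau = 2.83 / 10.58 = 0.2675 s


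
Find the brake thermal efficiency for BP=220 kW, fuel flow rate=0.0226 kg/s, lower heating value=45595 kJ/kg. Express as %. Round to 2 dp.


eta_BTE = (BP / (mf * LHV)) * 100
Denominator = 0.0226 * 45595 = 1030.4470 kW
eta_BTE = (220 / 1030.4470) * 100 = 21.35%
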